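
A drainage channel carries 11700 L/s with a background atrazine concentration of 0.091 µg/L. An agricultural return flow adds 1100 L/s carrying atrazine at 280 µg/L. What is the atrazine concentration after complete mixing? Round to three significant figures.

Mass balance: C = (11700·0.09100 + 1100·280.0) / 12800 = 309100/12800 = 24.15 µg/L.

24.1 µg/L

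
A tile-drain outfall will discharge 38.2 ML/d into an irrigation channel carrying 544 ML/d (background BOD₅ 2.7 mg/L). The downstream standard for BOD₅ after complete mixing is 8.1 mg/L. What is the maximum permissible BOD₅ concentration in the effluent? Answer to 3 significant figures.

At the limit, (Qr·Cr + Qe·Cₑ)/(Qr + Qe) = 8.1:
Cₑ = (582.2·8.1 − 544.0·2.700) / 38.20 = 85.00 mg/L.

85.0 mg/L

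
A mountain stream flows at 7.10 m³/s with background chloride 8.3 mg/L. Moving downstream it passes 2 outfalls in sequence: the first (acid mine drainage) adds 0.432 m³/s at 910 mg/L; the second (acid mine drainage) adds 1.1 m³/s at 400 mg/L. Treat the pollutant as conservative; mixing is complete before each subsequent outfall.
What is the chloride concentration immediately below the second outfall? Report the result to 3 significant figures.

Outfall 1: combined Q = 7.532 m³/s; C = (7.100·8.300 + 0.4320·910.0)/7.532 = 60.02 mg/L.
Outfall 2: combined Q = 8.632 m³/s; C = (7.532·60.02 + 1.100·400.0)/8.632 = 103.3 mg/L.

103 mg/L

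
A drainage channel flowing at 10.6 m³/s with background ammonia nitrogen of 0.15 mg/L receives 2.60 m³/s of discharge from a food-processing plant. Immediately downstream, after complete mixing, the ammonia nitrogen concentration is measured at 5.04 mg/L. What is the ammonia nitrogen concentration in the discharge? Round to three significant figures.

Mass balance: 10.60·0.1500 + 2.600·Cₑ = 13.20·5.040
→ Cₑ = (13.20·5.040 − 10.60·0.1500) / 2.600 = 24.98 mg/L.

25.0 mg/L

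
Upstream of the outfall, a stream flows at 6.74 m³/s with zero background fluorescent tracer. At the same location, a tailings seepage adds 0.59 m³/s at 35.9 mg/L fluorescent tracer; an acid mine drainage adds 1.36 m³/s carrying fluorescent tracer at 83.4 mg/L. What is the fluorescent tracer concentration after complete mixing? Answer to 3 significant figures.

Mixed concentration C = ΣQC/ΣQ = (6.740·0 + 0.5900·35.90 + 1.360·83.40) / 8.690 = 134.6/8.690 = 15.49 mg/L.

15.5 mg/L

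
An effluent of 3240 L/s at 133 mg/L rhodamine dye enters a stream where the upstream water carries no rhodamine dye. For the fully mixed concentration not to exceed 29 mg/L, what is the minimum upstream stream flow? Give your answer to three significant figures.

11600 L/s

Set C_mix = 29: (Q·0 + 3240·133.0) / (Q + 3240) = 29
→ Q = 3240·(133.0 − 29)/(29 − 0) = 11620 L/s.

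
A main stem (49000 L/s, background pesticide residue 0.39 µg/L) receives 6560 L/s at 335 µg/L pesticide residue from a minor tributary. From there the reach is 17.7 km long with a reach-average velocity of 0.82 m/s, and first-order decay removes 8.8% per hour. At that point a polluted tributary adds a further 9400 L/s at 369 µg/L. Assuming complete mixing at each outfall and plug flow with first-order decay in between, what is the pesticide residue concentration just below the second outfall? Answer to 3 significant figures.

73.0 µg/L

Mass balance: C = (49000·0.3900 + 6560·335.0) / 55560 = 2217000/55560 = 39.90 µg/L; combined flow 55560 L/s.
Travel time t = 17.7·1000 / 0.82 = 21590 s = 5.996 h.
8.8%/h lost → k = −ln(1 − 0.088) = 0.09212 h⁻¹.
Applying C = C₀e^(−kt): 39.90 × 0.5756 = 22.97 µg/L.
Second outfall: C = (55560·22.97 + 9400·369.0)/64960 = 73.04 µg/L.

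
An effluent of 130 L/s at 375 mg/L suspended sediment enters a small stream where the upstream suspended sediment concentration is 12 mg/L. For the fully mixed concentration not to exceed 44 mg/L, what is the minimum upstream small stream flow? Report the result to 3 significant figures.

Set C_mix = 44: (Q·12.00 + 130.0·375.0) / (Q + 130.0) = 44
→ Q = 130.0·(375.0 − 44)/(44 − 12.00) = 1345 L/s.

1340 L/s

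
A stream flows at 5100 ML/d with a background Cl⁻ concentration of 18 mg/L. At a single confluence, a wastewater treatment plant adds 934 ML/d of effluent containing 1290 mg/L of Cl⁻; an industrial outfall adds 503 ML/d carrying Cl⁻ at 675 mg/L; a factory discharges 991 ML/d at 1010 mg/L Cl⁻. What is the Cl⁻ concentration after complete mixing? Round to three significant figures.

350 mg/L

Conservation of mass: C = (5100·18.00 + 934.0·1290 + 503.0·675.0 + 991.0·1010) / 7528 = 2637000/7528 = 350.3 mg/L.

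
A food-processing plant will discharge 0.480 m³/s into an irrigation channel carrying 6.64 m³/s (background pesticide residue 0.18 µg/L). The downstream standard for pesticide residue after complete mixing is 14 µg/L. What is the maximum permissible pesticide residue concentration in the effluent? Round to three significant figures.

At the limit, (Qr·Cr + Qe·Cₑ)/(Qr + Qe) = 14:
Cₑ = (7.120·14 − 6.640·0.1800) / 0.4800 = 205.2 µg/L.

205 µg/L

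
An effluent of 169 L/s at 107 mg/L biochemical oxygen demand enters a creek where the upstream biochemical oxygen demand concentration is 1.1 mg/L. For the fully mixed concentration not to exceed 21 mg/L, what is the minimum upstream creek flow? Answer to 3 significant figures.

Set C_mix = 21: (Q·1.100 + 169.0·107.0) / (Q + 169.0) = 21
→ Q = 169.0·(107.0 − 21)/(21 − 1.100) = 730.4 L/s.

730 L/s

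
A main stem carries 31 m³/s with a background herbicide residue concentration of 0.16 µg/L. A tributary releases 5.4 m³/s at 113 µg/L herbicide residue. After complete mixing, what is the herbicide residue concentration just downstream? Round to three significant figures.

Conservation of mass: C = (31.00·0.1600 + 5.400·113.0) / 36.40 = 615.2/36.40 = 16.90 µg/L.

16.9 µg/L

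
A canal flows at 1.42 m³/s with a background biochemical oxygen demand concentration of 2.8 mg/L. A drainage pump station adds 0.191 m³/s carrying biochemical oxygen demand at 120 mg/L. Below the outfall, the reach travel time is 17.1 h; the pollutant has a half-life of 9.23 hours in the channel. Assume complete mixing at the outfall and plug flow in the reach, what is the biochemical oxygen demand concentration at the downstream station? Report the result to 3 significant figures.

Mass balance: C = (1.420·2.800 + 0.1910·120.0) / 1.611 = 26.90/1.611 = 16.70 mg/L.
Half-life 9.23 h → k = ln 2 / 9.23 = 0.07510 h⁻¹ = 1.802 d⁻¹.
Decay over the reach: 16.70·exp(−kt) = 16.70·0.2769 = 4.623 mg/L.

4.62 mg/L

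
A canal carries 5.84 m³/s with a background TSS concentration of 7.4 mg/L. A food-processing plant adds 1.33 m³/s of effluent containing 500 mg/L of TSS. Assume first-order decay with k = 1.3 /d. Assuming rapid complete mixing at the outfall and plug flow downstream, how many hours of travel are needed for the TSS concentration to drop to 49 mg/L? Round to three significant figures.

12.9 h

Mass balance: C = (5.840·7.400 + 1.330·500.0) / 7.170 = 708.2/7.170 = 98.77 mg/L.
98.77·exp(−k·t) = 49 → t = ln(98.77/49)/k = 46590 s = 12.94 h.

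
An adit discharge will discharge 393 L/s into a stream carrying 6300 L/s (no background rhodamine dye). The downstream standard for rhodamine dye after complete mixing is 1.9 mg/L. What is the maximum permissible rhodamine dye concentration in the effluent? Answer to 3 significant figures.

32.4 mg/L

At the limit, (Qr·Cr + Qe·Cₑ)/(Qr + Qe) = 1.9:
Cₑ = (6693·1.9 − 6300·0) / 393.0 = 32.36 mg/L.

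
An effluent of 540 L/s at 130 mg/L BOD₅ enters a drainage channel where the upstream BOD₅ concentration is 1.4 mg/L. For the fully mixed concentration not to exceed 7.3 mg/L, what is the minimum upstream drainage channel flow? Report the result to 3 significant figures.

11200 L/s

Set C_mix = 7.3: (Q·1.400 + 540.0·130.0) / (Q + 540.0) = 7.3
→ Q = 540.0·(130.0 − 7.3)/(7.3 − 1.400) = 11230 L/s.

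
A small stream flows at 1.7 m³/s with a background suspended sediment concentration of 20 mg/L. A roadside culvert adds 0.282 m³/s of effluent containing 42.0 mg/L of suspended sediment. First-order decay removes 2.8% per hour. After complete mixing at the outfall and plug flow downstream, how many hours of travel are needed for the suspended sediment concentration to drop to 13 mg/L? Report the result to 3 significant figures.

Flow-weighted average: C = (1.700·20.00 + 0.2820·42.00) / 1.982 = 45.84/1.982 = 23.13 mg/L.
2.8%/h lost → k = −ln(1 − 0.028) = 0.02840 h⁻¹.
23.13·exp(−k·t) = 13 → t = ln(23.13/13)/k = 73040 s = 20.29 h.

20.3 h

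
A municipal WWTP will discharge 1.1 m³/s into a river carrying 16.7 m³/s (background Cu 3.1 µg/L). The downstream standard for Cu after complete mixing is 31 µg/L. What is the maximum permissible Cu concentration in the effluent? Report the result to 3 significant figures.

At the limit, (Qr·Cr + Qe·Cₑ)/(Qr + Qe) = 31:
Cₑ = (17.80·31 − 16.70·3.100) / 1.100 = 454.6 µg/L.

455 µg/L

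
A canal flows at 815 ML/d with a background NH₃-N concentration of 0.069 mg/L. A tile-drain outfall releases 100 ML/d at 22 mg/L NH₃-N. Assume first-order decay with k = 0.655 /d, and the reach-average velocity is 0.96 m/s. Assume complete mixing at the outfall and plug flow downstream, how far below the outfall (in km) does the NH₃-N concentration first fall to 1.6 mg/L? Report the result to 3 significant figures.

Mixed concentration C = ΣQC/ΣQ = (815.0·0.06900 + 100.0·22.00) / 915.0 = 2256/915.0 = 2.466 mg/L.
Set 2.466·exp(−k·t) = 1.6 → t = ln(2.466/1.6)/k = 57050 s = 15.85 h.
Distance = v·t = 0.96·57050 = 54770 m = 54.77 km.

54.8 km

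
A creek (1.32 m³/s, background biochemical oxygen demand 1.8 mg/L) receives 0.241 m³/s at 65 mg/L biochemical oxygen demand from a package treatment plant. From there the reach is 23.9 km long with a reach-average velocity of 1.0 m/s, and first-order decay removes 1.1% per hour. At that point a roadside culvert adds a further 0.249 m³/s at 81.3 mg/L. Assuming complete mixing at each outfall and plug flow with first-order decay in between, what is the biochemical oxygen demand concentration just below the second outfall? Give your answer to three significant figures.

20.4 mg/L

Conservation of mass: C = (1.320·1.800 + 0.2410·65.00) / 1.561 = 18.04/1.561 = 11.56 mg/L; combined flow 1.561 m³/s.
Travel time t = 23.9·1000 / 1.0 = 23900 s = 6.639 h.
1.1%/h lost → k = −ln(1 − 0.011) = 0.01106 h⁻¹.
Applying C = C₀e^(−kt): 11.56 × 0.9292 = 10.74 mg/L.
At the second outfall, C = (1.561·10.74 + 0.2490·81.30) / (1.561 + 0.2490) = 20.45 mg/L.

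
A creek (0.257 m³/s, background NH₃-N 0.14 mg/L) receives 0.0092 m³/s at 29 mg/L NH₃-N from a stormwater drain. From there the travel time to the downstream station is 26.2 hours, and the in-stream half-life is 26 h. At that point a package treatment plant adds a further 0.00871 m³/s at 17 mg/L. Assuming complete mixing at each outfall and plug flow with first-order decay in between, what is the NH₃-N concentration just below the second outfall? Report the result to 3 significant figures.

1.09 mg/L

Mass balance: C = (0.2570·0.1400 + 0.009200·29.00) / 0.2662 = 0.3028/0.2662 = 1.137 mg/L; combined flow 0.2662 m³/s.
Half-life 26 h → k = ln 2 / 26 = 0.02666 h⁻¹ = 0.6398 d⁻¹.
After decay, C = 1.137 × e^(−kt) = 1.137 × 0.4973 = 0.5657 mg/L.
Second outfall: C = (0.2662·0.5657 + 0.008710·17.00)/0.2749 = 1.086 mg/L.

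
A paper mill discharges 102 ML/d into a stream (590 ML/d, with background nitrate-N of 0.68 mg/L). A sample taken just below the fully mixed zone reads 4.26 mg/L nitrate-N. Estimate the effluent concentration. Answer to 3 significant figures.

25.0 mg/L

Mass balance: 590.0·0.6800 + 102.0·Cₑ = 692.0·4.260
→ Cₑ = (692.0·4.260 − 590.0·0.6800) / 102.0 = 24.97 mg/L.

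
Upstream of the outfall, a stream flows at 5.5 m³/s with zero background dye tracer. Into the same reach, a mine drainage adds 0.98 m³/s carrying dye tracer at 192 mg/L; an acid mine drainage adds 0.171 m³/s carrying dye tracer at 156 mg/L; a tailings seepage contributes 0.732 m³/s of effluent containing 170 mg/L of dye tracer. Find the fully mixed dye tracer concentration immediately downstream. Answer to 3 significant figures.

46.0 mg/L

Mixed concentration C = ΣQC/ΣQ = (5.500·0 + 0.9800·192.0 + 0.1710·156.0 + 0.7320·170.0) / 7.383 = 339.3/7.383 = 45.95 mg/L.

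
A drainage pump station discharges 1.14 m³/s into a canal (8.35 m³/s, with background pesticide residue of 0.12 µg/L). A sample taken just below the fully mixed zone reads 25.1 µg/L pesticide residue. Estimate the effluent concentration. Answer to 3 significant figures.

208 µg/L

Mass balance: 8.350·0.1200 + 1.140·Cₑ = 9.490·25.10
→ Cₑ = (9.490·25.10 − 8.350·0.1200) / 1.140 = 208.1 µg/L.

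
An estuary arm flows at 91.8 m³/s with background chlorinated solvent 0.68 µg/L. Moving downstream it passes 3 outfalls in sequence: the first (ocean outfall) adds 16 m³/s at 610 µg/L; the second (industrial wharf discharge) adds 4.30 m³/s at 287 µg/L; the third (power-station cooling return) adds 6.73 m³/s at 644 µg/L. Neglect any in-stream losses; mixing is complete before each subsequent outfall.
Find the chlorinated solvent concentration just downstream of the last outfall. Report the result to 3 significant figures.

130 µg/L

Outfall 1: combined Q = 107.8 m³/s; C = (91.80·0.6800 + 16.00·610.0)/107.8 = 91.12 µg/L.
Outfall 2: combined Q = 112.1 m³/s; C = (107.8·91.12 + 4.300·287.0)/112.1 = 98.63 µg/L.
Outfall 3: combined Q = 118.8 m³/s; C = (112.1·98.63 + 6.730·644.0)/118.8 = 129.5 µg/L.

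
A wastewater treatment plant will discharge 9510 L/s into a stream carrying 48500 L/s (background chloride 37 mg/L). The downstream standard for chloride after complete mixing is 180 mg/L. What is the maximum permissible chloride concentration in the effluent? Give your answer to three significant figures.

At the limit, (Qr·Cr + Qe·Cₑ)/(Qr + Qe) = 180:
Cₑ = (58010·180 − 48500·37.00) / 9510 = 909.3 mg/L.

909 mg/L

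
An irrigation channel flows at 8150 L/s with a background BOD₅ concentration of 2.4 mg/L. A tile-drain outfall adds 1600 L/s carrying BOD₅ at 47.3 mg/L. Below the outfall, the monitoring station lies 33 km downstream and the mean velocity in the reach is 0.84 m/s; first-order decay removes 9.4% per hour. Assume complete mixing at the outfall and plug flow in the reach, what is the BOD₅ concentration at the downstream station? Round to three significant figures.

3.33 mg/L

Conservation of mass: C = (8150·2.400 + 1600·47.30) / 9750 = 95240/9750 = 9.768 mg/L.
Travel time t = 33·1000 / 0.84 = 39290 s = 10.91 h.
9.4%/h lost → k = −ln(1 − 0.094) = 0.09872 h⁻¹.
Decay over the reach: 9.768·exp(−kt) = 9.768·0.3405 = 3.326 mg/L.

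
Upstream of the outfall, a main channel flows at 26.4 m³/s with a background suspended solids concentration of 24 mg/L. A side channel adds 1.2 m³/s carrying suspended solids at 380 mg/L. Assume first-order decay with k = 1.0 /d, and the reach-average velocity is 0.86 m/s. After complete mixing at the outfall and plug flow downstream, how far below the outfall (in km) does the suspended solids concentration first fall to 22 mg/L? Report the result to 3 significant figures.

43.4 km

After mixing, C = (26.40·24.00 + 1.200·380.0) / 27.60 = 1090/27.60 = 39.48 mg/L.
Set 39.48·exp(−k·t) = 22 → t = ln(39.48/22)/k = 50520 s = 14.03 h.
Distance = v·t = 0.86·50520 = 43450 m = 43.45 km.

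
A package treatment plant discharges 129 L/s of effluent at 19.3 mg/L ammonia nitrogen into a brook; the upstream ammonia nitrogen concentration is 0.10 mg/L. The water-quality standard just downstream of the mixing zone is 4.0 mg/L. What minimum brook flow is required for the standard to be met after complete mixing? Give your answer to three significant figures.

506 L/s

Set C_mix = 4.0: (Q·0.1000 + 129.0·19.30) / (Q + 129.0) = 4.0
→ Q = 129.0·(19.30 − 4.0)/(4.0 − 0.1000) = 506.1 L/s.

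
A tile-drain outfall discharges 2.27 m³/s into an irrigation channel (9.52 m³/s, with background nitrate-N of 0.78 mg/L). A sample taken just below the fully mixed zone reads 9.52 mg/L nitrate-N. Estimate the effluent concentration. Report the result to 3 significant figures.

46.2 mg/L

Mass balance: 9.520·0.7800 + 2.270·Cₑ = 11.79·9.520
→ Cₑ = (11.79·9.520 − 9.520·0.7800) / 2.270 = 46.17 mg/L.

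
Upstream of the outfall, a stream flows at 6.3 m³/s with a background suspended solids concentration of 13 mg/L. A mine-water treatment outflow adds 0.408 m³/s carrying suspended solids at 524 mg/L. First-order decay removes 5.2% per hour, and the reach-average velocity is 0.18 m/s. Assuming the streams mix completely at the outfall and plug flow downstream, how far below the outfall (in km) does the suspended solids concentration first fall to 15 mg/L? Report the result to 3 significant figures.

Mixed concentration C = ΣQC/ΣQ = (6.300·13.00 + 0.4080·524.0) / 6.708 = 295.7/6.708 = 44.08 mg/L.
5.2%/h lost → k = −ln(1 − 0.052) = 0.05340 h⁻¹.
Set 44.08·exp(−k·t) = 15 → t = ln(44.08/15)/k = 72670 s = 20.19 h.
Distance = v·t = 0.18·72670 = 13080 m = 13.08 km.

13.1 km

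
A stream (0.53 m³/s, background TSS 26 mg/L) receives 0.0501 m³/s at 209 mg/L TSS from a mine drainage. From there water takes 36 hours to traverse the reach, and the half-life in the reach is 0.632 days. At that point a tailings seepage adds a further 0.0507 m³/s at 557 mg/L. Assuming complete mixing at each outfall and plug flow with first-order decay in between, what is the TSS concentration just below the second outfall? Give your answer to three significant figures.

Flow-weighted average: C = (0.5300·26.00 + 0.05010·209.0) / 0.5801 = 24.25/0.5801 = 41.80 mg/L; combined flow 0.5801 m³/s.
Half-life 0.632 d → k = ln 2 / 0.632 = 1.097 d⁻¹.
Applying C = C₀e^(−kt): 41.80 × 0.1930 = 8.068 mg/L.
At the second outfall, C = (0.5801·8.068 + 0.05070·557.0) / (0.5801 + 0.05070) = 52.19 mg/L.

52.2 mg/L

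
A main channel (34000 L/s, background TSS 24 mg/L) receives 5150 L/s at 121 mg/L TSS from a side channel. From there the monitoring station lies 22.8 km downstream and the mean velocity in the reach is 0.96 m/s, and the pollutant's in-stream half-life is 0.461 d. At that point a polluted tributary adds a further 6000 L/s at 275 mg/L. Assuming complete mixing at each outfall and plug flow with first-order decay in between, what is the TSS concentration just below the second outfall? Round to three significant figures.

57.6 mg/L

Mass balance: C = (34000·24.00 + 5150·121.0) / 39150 = 1439000/39150 = 36.76 mg/L; combined flow 39150 L/s.
Travel time t = 22.8·1000 / 0.96 = 23750 s = 6.597 h.
Half-life 0.461 d → k = ln 2 / 0.461 = 1.504 d⁻¹.
Applying C = C₀e^(−kt): 36.76 × 0.6615 = 24.32 mg/L.
At the second outfall, C = (39150·24.32 + 6000·275.0) / (39150 + 6000) = 57.63 mg/L.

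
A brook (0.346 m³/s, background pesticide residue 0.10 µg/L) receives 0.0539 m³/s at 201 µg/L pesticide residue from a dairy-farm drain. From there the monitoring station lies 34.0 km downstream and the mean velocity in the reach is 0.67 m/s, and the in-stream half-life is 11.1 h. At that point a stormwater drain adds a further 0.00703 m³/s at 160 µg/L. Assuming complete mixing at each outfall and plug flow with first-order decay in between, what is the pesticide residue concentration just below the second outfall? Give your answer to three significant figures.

Flow-weighted average: C = (0.3460·0.1000 + 0.05390·201.0) / 0.3999 = 10.87/0.3999 = 27.18 µg/L; combined flow 0.3999 m³/s.
Travel time t = 34.0·1000 / 0.67 = 50750 s = 14.10 h.
Half-life 11.1 h → k = ln 2 / 11.1 = 0.06245 h⁻¹ = 1.499 d⁻¹.
First-order decay: C = 27.18·exp(−k·t) = 27.18·0.4147 = 11.27 µg/L.
Second outfall: C = (0.3999·11.27 + 0.007030·160.0)/0.4069 = 13.84 µg/L.

13.8 µg/L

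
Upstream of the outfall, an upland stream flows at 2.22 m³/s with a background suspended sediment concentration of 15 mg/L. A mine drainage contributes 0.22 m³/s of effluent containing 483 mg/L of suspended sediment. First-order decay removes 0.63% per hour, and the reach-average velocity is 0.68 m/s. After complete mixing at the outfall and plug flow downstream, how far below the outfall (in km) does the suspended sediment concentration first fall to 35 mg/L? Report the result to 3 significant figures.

190 km

Mixed concentration C = ΣQC/ΣQ = (2.220·15.00 + 0.2200·483.0) / 2.440 = 139.6/2.440 = 57.20 mg/L.
0.63%/h lost → k = −ln(1 − 0.0063) = 0.006320 h⁻¹.
Set 57.20·exp(−k·t) = 35 → t = ln(57.20/35)/k = 279800 s = 77.71 h.
Distance = v·t = 0.68·279800 = 190200 m = 190.2 km.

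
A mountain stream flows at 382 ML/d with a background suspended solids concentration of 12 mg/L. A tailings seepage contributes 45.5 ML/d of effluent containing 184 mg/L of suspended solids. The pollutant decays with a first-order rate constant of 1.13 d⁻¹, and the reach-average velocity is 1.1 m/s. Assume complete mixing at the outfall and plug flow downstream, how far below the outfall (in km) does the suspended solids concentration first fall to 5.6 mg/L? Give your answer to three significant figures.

142 km

Mixed concentration C = ΣQC/ΣQ = (382.0·12.00 + 45.50·184.0) / 427.5 = 12960/427.5 = 30.31 mg/L.
Set 30.31·exp(−k·t) = 5.6 → t = ln(30.31/5.6)/k = 129100 s = 35.86 h.
Distance = v·t = 1.1·129100 = 142000 m = 142.0 km.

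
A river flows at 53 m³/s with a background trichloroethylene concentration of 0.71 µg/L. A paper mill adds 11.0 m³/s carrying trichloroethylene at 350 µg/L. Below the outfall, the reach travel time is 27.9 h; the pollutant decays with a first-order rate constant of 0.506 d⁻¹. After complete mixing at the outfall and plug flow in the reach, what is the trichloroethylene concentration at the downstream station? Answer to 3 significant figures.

After mixing, C = (53.00·0.7100 + 11.00·350.0) / 64.00 = 3888/64.00 = 60.74 µg/L.
Decay over the reach: 60.74·exp(−kt) = 60.74·0.5553 = 33.73 µg/L.

33.7 µg/L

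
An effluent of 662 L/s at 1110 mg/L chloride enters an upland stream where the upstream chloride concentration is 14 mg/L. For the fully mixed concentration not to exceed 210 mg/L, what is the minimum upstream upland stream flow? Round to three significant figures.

Set C_mix = 210: (Q·14.00 + 662.0·1110) / (Q + 662.0) = 210
→ Q = 662.0·(1110 − 210)/(210 − 14.00) = 3040 L/s.

3040 L/s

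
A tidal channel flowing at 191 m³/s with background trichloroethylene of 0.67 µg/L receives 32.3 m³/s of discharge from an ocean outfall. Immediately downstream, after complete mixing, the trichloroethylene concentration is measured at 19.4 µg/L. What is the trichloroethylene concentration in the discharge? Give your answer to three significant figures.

Mass balance: 191.0·0.6700 + 32.30·Cₑ = 223.3·19.40
→ Cₑ = (223.3·19.40 − 191.0·0.6700) / 32.30 = 130.2 µg/L.

130 µg/L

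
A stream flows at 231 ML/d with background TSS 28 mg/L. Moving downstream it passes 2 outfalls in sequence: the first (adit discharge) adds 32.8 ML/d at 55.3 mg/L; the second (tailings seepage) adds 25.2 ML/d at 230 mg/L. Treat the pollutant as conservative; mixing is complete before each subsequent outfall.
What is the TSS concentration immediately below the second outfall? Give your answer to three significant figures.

Below outfall 1: Q → 263.8 ML/d, C = (231.0·28.00 + 32.80·55.30)/263.8 = 31.39 mg/L.
Below outfall 2: Q → 289.0 ML/d, C = (263.8·31.39 + 25.20·230.0)/289.0 = 48.71 mg/L.

48.7 mg/L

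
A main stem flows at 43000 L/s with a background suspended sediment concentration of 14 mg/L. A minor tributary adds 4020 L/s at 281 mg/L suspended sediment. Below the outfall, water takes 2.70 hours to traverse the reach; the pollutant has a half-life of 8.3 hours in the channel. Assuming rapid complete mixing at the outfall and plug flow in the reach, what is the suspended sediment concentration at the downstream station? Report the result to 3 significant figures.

29.4 mg/L

Flow-weighted average: C = (43000·14.00 + 4020·281.0) / 47020 = 1732000/47020 = 36.83 mg/L.
Half-life 8.3 h → k = ln 2 / 8.3 = 0.08351 h⁻¹ = 2.004 d⁻¹.
Decay over the reach: 36.83·exp(−kt) = 36.83·0.7981 = 29.39 mg/L.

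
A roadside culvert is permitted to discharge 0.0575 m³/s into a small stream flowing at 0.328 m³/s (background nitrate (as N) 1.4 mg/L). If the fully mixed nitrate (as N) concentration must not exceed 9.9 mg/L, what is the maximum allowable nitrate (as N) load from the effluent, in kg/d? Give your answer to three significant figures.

290 kg/d

Mass balance at the limit: 0.3280·1.400 + 0.05750·Cₑ = 0.3855·9.9 → Cₑ = 58.39 mg/L.
Load = 0.05750 m³/s × 58.39 g/m³ × 86 400 s/d = 290.1 kg/d.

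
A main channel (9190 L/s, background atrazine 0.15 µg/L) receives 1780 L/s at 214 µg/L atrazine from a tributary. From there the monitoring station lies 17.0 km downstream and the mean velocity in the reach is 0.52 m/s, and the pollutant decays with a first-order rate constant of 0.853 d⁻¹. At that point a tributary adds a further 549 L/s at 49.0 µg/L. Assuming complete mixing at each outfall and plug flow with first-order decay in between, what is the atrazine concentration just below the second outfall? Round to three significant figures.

Conservation of mass: C = (9190·0.1500 + 1780·214.0) / 10970 = 382300/10970 = 34.85 µg/L; combined flow 10970 L/s.
Travel time t = 17.0·1000 / 0.52 = 32690 s = 9.081 h.
First-order decay: C = 34.85·exp(−k·t) = 34.85·0.7241 = 25.24 µg/L.
At the second outfall, C = (10970·25.24 + 549.0·49.00) / (10970 + 549.0) = 26.37 µg/L.

26.4 µg/L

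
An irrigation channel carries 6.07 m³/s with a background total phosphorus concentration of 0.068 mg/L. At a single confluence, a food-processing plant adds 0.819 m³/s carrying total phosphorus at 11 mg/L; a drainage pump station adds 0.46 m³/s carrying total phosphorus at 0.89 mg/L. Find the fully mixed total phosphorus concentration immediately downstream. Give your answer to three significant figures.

1.34 mg/L

After mixing, C = (6.070·0.06800 + 0.8190·11.00 + 0.4600·0.8900) / 7.349 = 9.831/7.349 = 1.338 mg/L.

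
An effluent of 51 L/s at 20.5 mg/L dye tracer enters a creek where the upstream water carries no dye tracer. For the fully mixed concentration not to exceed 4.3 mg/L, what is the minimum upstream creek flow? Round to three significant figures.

192 L/s

Set C_mix = 4.3: (Q·0 + 51.00·20.50) / (Q + 51.00) = 4.3
→ Q = 51.00·(20.50 − 4.3)/(4.3 − 0) = 192.1 L/s.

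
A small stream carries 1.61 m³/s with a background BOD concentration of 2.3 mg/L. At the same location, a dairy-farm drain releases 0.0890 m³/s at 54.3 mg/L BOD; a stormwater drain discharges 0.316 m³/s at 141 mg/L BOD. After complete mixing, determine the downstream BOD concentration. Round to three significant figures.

Mixed concentration C = ΣQC/ΣQ = (1.610·2.300 + 0.08900·54.30 + 0.3160·141.0) / 2.015 = 53.09/2.015 = 26.35 mg/L.

26.3 mg/L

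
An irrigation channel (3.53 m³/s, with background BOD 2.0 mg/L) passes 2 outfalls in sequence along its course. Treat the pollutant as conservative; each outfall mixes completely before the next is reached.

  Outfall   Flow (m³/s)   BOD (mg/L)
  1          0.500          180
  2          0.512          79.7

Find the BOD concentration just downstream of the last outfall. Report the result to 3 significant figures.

30.4 mg/L

After outfall 1: Q = 3.530 + 0.5000 = 4.030 m³/s; C = (3.530·2.000 + 0.5000·180.0)/4.030 = 24.08 mg/L.
After outfall 2: Q = 4.030 + 0.5120 = 4.542 m³/s; C = (4.030·24.08 + 0.5120·79.70)/4.542 = 30.35 mg/L.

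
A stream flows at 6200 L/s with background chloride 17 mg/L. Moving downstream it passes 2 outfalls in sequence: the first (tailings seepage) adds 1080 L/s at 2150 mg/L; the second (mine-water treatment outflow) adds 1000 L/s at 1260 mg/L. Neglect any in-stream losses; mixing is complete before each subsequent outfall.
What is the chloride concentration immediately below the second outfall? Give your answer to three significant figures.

445 mg/L

After outfall 1: Q = 6200 + 1080 = 7280 L/s; C = (6200·17.00 + 1080·2150)/7280 = 333.4 mg/L.
After outfall 2: Q = 7280 + 1000 = 8280 L/s; C = (7280·333.4 + 1000·1260)/8280 = 445.3 mg/L.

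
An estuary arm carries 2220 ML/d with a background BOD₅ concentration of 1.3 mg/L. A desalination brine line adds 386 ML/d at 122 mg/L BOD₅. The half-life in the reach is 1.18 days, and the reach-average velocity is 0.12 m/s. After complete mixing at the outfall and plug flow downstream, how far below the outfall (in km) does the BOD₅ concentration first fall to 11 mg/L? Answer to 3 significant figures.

Mass balance: C = (2220·1.300 + 386.0·122.0) / 2606 = 49980/2606 = 19.18 mg/L.
Half-life 1.18 d → k = ln 2 / 1.18 = 0.5874 d⁻¹.
Set 19.18·exp(−k·t) = 11 → t = ln(19.18/11)/k = 81760 s = 22.71 h.
Distance = v·t = 0.12·81760 = 9811 m = 9.811 km.

9.81 km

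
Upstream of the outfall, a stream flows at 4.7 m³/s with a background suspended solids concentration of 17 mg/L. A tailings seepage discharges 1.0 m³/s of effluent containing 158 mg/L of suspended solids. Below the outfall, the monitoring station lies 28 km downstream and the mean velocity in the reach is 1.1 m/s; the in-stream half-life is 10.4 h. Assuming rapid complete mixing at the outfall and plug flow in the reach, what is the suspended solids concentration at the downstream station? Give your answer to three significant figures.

After mixing, C = (4.700·17.00 + 1.000·158.0) / 5.700 = 237.9/5.700 = 41.74 mg/L.
Travel time t = 28·1000 / 1.1 = 25450 s = 7.071 h.
Half-life 10.4 h → k = ln 2 / 10.4 = 0.06665 h⁻¹ = 1.600 d⁻¹.
Applying C = C₀e^(−kt): 41.74 × 0.6242 = 26.05 mg/L.

26.1 mg/L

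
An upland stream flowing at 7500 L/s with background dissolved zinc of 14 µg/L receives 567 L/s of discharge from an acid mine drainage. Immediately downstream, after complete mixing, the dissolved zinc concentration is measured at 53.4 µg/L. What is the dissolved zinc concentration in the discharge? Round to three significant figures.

Mass balance: 7500·14.00 + 567.0·Cₑ = 8067·53.40
→ Cₑ = (8067·53.40 − 7500·14.00) / 567.0 = 574.6 µg/L.

575 µg/L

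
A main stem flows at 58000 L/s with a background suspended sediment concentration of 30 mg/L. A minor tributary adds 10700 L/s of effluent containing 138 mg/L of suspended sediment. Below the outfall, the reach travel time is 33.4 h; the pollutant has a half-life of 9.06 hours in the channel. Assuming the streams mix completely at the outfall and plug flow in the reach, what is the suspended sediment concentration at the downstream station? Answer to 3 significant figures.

Flow-weighted average: C = (58000·30.00 + 10700·138.0) / 68700 = 3217000/68700 = 46.82 mg/L.
Half-life 9.06 h → k = ln 2 / 9.06 = 0.07651 h⁻¹ = 1.836 d⁻¹.
Applying C = C₀e^(−kt): 46.82 × 0.07767 = 3.636 mg/L.

3.64 mg/L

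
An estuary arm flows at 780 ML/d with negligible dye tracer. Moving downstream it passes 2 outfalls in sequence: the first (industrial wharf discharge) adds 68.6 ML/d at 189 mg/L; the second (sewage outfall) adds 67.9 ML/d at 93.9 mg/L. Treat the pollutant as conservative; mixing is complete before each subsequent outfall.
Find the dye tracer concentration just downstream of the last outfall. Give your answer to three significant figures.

Outfall 1: combined Q = 848.6 ML/d; C = (780.0·0 + 68.60·189.0)/848.6 = 15.28 mg/L.
Outfall 2: combined Q = 916.5 ML/d; C = (848.6·15.28 + 67.90·93.90)/916.5 = 21.10 mg/L.

21.1 mg/L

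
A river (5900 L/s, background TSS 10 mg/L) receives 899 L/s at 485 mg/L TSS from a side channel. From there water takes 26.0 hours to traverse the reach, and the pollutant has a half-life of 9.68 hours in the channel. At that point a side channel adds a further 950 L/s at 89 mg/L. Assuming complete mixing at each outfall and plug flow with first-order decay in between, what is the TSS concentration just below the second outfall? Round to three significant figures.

Mass balance: C = (5900·10.00 + 899.0·485.0) / 6799 = 495000/6799 = 72.81 mg/L; combined flow 6799 L/s.
Half-life 9.68 h → k = ln 2 / 9.68 = 0.07161 h⁻¹ = 1.719 d⁻¹.
Applying C = C₀e^(−kt): 72.81 × 0.1554 = 11.31 mg/L.
Second outfall: C = (6799·11.31 + 950.0·89.00)/7749 = 20.84 mg/L.

20.8 mg/L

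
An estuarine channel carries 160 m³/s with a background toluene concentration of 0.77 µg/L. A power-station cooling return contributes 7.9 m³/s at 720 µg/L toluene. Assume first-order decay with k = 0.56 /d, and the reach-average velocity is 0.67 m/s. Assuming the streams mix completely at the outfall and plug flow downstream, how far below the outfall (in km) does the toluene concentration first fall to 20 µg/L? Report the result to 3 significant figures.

After mixing, C = (160.0·0.7700 + 7.900·720.0) / 167.9 = 5811/167.9 = 34.61 µg/L.
Set 34.61·exp(−k·t) = 20 → t = ln(34.61/20)/k = 84620 s = 23.50 h.
Distance = v·t = 0.67·84620 = 56690 m = 56.69 km.

56.7 km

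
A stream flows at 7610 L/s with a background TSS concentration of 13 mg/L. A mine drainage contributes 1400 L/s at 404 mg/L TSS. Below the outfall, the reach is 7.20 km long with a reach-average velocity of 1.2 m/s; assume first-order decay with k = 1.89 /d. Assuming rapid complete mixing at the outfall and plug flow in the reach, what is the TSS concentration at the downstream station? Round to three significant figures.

64.7 mg/L

Mixed concentration C = ΣQC/ΣQ = (7610·13.00 + 1400·404.0) / 9010 = 664500/9010 = 73.75 mg/L.
Travel time t = 7.20·1000 / 1.2 = 6000 s = 1.667 h.
First-order decay: C = 73.75·exp(−k·t) = 73.75·0.8770 = 64.68 mg/L.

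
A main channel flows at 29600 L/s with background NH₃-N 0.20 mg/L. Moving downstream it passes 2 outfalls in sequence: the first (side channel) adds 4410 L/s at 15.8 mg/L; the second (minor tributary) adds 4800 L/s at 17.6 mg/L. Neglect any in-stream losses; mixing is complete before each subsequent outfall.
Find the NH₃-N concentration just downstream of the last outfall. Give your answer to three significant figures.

4.12 mg/L

Below outfall 1: Q → 34010 L/s, C = (29600·0.2000 + 4410·15.80)/34010 = 2.223 mg/L.
Below outfall 2: Q → 38810 L/s, C = (34010·2.223 + 4800·17.60)/38810 = 4.125 mg/L.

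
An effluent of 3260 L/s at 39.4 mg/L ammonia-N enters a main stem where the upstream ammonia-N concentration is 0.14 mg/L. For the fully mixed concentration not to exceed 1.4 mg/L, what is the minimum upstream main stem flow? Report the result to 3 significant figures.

98300 L/s

Set C_mix = 1.4: (Q·0.1400 + 3260·39.40) / (Q + 3260) = 1.4
→ Q = 3260·(39.40 − 1.4)/(1.4 − 0.1400) = 98320 L/s.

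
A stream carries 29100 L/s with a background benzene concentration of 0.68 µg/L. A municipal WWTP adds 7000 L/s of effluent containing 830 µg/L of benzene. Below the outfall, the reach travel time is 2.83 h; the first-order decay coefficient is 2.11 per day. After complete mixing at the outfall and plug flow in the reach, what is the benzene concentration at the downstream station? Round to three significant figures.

After mixing, C = (29100·0.6800 + 7000·830.0) / 36100 = 5830000/36100 = 161.5 µg/L.
First-order decay: C = 161.5·exp(−k·t) = 161.5·0.7797 = 125.9 µg/L.

126 µg/L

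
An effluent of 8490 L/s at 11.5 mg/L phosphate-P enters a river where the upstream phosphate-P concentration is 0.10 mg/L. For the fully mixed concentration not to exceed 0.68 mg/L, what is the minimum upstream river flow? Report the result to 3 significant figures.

158000 L/s

Set C_mix = 0.68: (Q·0.1000 + 8490·11.50) / (Q + 8490) = 0.68
→ Q = 8490·(11.50 − 0.68)/(0.68 − 0.1000) = 158400 L/s.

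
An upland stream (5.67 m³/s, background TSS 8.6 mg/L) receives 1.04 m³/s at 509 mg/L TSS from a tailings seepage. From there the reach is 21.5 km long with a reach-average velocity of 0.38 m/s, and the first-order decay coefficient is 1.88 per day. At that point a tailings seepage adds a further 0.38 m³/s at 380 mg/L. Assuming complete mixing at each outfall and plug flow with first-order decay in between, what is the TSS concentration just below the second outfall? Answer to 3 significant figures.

Mixed concentration C = ΣQC/ΣQ = (5.670·8.600 + 1.040·509.0) / 6.710 = 578.1/6.710 = 86.16 mg/L; combined flow 6.710 m³/s.
Travel time t = 21.5·1000 / 0.38 = 56580 s = 15.72 h.
First-order decay: C = 86.16·exp(−k·t) = 86.16·0.2920 = 25.16 mg/L.
Second outfall: C = (6.710·25.16 + 0.3800·380.0)/7.090 = 44.17 mg/L.

44.2 mg/L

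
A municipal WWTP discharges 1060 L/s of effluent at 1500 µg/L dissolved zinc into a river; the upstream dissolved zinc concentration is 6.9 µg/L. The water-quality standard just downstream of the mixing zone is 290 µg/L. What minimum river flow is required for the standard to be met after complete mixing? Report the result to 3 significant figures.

4530 L/s

Set C_mix = 290: (Q·6.900 + 1060·1500) / (Q + 1060) = 290
→ Q = 1060·(1500 − 290)/(290 − 6.900) = 4531 L/s.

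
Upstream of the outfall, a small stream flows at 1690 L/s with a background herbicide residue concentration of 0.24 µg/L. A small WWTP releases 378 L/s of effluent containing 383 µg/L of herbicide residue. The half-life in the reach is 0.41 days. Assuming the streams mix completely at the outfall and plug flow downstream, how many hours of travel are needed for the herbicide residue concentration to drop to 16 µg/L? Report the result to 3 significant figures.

21.0 h

After mixing, C = (1690·0.2400 + 378.0·383.0) / 2068 = 145200/2068 = 70.20 µg/L.
Half-life 0.41 d → k = ln 2 / 0.41 = 1.691 d⁻¹.
70.20·exp(−k·t) = 16 → t = ln(70.20/16)/k = 75580 s = 20.99 h.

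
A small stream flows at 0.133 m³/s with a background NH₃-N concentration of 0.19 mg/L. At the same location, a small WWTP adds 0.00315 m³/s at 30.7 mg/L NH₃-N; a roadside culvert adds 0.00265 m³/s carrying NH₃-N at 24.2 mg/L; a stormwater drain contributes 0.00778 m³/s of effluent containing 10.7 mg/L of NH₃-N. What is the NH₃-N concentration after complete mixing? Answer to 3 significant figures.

1.84 mg/L

Conservation of mass: C = (0.1330·0.1900 + 0.003150·30.70 + 0.002650·24.20 + 0.007780·10.70) / 0.1466 = 0.2694/0.1466 = 1.838 mg/L.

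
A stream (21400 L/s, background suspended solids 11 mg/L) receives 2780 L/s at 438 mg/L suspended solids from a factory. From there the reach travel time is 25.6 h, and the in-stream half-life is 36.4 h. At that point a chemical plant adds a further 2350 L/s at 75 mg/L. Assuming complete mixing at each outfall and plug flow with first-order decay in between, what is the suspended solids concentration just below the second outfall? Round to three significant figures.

Mass balance: C = (21400·11.00 + 2780·438.0) / 24180 = 1453000/24180 = 60.09 mg/L; combined flow 24180 L/s.
Half-life 36.4 h → k = ln 2 / 36.4 = 0.01904 h⁻¹ = 0.4570 d⁻¹.
After decay, C = 60.09 × e^(−kt) = 60.09 × 0.6142 = 36.91 mg/L.
Second outfall: C = (24180·36.91 + 2350·75.00)/26530 = 40.28 mg/L.

40.3 mg/L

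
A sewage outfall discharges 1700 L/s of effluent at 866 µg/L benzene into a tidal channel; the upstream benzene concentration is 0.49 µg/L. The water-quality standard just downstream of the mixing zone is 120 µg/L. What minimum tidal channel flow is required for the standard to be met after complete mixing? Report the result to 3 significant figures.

Set C_mix = 120: (Q·0.4900 + 1700·866.0) / (Q + 1700) = 120
→ Q = 1700·(866.0 − 120)/(120 − 0.4900) = 10610 L/s.

10600 L/s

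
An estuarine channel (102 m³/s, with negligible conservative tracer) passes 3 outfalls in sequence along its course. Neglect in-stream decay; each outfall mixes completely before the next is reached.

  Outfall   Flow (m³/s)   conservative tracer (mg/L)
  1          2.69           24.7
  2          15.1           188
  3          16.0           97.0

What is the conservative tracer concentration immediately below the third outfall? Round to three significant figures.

After outfall 1: Q = 102.0 + 2.690 = 104.7 m³/s; C = (102.0·0 + 2.690·24.70)/104.7 = 0.6347 mg/L.
After outfall 2: Q = 104.7 + 15.10 = 119.8 m³/s; C = (104.7·0.6347 + 15.10·188.0)/119.8 = 24.25 mg/L.
After outfall 3: Q = 119.8 + 16.00 = 135.8 m³/s; C = (119.8·24.25 + 16.00·97.00)/135.8 = 32.82 mg/L.

32.8 mg/L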